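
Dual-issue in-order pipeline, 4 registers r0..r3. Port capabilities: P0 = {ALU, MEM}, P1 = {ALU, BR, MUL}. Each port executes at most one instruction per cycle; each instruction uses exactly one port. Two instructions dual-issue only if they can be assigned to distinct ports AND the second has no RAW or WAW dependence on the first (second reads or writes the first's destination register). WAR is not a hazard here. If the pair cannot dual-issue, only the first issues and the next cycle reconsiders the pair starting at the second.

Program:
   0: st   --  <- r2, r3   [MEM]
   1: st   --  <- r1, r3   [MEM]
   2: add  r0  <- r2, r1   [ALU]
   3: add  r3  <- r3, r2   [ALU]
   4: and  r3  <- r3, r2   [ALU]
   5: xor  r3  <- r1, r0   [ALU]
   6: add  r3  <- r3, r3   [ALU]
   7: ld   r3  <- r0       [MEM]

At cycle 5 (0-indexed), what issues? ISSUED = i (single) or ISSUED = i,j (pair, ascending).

ISSUED = 6

#0 head=0: st i0 no-port MEM/MEM
#1 head=1: st add i1,i2 dual
#2 head=3: add i3 RAW+WAW r3
#3 head=4: and i4 WAW r3
#4 head=5: xor i5 RAW+WAW r3
#5 head=6: add i6 WAW r3
#6 head=7: ld i7 tail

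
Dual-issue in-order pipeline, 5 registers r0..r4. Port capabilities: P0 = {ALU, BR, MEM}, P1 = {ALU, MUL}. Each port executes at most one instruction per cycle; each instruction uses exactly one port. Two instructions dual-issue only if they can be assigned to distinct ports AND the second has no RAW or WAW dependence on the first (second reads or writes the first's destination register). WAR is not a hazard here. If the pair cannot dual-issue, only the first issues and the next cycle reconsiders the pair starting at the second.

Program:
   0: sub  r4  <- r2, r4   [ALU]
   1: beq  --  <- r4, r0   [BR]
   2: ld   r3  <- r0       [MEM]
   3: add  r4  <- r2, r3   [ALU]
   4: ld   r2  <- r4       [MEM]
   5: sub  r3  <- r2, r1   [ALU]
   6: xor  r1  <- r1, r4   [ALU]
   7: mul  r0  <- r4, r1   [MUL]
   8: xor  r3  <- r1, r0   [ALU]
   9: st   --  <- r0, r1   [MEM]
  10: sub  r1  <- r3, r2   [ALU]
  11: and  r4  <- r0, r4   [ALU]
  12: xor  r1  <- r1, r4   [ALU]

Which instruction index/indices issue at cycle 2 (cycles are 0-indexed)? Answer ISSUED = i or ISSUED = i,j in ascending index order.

t=0 i0:sub.ALU ; RAW r4
t=1 i1:beq.BR ; no-port BR/MEM
t=2 i2:ld.MEM ; RAW r3
t=3 i3:add.ALU ; RAW r4
t=4 i4:ld.MEM ; RAW r2
t=5 i5&i6:sub.ALU xor.ALU ; pair
t=6 i7:mul.MUL ; RAW r0
t=7 i8&i9:xor.ALU st.MEM ; pair
t=8 i10&i11:sub.ALU and.ALU ; pair
t=9 i12:xor.ALU ; tail

ISSUED = 2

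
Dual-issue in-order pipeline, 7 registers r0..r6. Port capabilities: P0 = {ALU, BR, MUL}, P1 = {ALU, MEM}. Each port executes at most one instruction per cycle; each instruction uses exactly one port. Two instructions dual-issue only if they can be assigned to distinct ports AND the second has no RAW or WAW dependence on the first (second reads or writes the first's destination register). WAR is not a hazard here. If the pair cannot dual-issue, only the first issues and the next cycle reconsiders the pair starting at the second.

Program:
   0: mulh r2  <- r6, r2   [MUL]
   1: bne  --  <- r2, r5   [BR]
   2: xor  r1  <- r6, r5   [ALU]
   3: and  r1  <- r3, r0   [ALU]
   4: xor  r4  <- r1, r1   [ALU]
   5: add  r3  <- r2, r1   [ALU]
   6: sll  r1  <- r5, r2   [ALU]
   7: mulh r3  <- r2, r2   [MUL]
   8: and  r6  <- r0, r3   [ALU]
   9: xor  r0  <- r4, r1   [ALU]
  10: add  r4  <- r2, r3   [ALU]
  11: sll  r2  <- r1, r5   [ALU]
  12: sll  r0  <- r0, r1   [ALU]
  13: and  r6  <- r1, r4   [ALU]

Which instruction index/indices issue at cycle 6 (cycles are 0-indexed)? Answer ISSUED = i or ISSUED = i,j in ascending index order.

[0] i0  mulh  -- no-port MUL/BR
[1] i1/i2  bne+xor  -- dual
[2] i3  and  -- RAW r1
[3] i4/i5  xor+add  -- dual
[4] i6/i7  sll+mulh  -- dual
[5] i8/i9  and+xor  -- dual
[6] i10/i11  add+sll  -- dual
[7] i12/i13  sll+and  -- dual

ISSUED = 10,11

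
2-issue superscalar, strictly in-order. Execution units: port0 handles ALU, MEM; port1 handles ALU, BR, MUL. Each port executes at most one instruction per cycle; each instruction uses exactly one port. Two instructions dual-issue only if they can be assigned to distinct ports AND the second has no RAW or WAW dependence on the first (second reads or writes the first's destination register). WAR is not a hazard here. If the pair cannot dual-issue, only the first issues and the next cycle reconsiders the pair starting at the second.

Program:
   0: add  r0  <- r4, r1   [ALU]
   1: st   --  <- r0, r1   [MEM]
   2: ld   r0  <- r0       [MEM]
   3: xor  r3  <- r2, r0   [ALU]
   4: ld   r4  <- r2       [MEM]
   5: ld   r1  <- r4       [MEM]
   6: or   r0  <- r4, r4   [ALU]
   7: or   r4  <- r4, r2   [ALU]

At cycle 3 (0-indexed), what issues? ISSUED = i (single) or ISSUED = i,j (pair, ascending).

ISSUED = 3,4

0. add @i0  | RAW r0
1. st @i1  | no-port MEM/MEM
2. ld @i2  | RAW r0
3. xor/ld @i3,i4  | 2-wide
4. ld/or @i5,i6  | 2-wide
5. or @i7  | tail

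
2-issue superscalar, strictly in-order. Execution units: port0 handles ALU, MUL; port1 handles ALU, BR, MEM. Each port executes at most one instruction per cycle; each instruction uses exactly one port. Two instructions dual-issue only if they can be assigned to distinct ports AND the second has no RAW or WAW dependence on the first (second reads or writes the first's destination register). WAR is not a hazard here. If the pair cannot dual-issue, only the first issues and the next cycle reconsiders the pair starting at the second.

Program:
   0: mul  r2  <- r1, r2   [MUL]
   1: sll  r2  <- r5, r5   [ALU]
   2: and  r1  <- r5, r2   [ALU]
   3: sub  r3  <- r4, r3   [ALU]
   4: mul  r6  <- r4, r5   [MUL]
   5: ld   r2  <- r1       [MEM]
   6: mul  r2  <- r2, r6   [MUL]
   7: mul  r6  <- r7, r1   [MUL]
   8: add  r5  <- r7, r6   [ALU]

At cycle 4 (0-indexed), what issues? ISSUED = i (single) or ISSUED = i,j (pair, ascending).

0. mul @i0  | WAW r2
1. sll @i1  | RAW r2
2. and;sub @i2+i3  | 2-wide
3. mul;ld @i4+i5  | 2-wide
4. mul @i6  | no-port MUL/MUL
5. mul @i7  | RAW r6
6. add @i8  | tail

ISSUED = 6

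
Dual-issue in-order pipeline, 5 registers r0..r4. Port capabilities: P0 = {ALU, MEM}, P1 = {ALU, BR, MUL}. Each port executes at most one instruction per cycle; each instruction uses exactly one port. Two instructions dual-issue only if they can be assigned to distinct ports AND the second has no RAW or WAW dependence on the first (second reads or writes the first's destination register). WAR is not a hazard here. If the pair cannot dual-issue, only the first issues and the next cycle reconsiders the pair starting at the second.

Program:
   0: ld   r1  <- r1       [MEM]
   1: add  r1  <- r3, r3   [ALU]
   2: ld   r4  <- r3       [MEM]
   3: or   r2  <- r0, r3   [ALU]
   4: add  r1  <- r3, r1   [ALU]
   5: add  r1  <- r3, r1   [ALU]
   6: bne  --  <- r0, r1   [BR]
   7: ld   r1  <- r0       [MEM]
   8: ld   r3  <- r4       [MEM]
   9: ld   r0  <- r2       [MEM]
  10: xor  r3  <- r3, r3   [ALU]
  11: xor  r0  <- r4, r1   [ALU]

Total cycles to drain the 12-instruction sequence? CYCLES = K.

0. ld.MEM @i0  | WAW r1
1. add.ALU+ld.MEM @i1,i2  | pair
2. or.ALU+add.ALU @i3,i4  | pair
3. add.ALU @i5  | RAW r1
4. bne.BR+ld.MEM @i6,i7  | pair
5. ld.MEM @i8  | no-port MEM/MEM
6. ld.MEM+xor.ALU @i9,i10  | pair
7. xor.ALU @i11  | tail

CYCLES = 8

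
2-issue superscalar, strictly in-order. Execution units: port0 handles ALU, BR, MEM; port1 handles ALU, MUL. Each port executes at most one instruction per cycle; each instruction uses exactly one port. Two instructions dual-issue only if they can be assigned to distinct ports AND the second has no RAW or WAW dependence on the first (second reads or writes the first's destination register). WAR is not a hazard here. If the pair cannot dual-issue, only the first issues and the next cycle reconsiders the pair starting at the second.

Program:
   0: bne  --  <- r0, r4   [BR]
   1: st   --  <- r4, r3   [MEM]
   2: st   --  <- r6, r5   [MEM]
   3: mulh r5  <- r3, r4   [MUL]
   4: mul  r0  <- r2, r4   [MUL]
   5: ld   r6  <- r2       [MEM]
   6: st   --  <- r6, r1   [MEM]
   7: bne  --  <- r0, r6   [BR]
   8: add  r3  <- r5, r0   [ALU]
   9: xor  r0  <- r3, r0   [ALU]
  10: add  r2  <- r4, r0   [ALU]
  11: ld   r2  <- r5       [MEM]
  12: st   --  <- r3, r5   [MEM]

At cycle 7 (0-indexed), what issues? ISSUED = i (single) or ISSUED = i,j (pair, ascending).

t=0 i0:bne ; no-port BR/MEM
t=1 i1:st ; no-port MEM/MEM
t=2 i2,i3:st mulh ; 2-wide
t=3 i4,i5:mul ld ; 2-wide
t=4 i6:st ; no-port MEM/BR
t=5 i7,i8:bne add ; 2-wide
t=6 i9:xor ; RAW r0
t=7 i10:add ; WAW r2
t=8 i11:ld ; no-port MEM/MEM
t=9 i12:st ; tail

ISSUED = 10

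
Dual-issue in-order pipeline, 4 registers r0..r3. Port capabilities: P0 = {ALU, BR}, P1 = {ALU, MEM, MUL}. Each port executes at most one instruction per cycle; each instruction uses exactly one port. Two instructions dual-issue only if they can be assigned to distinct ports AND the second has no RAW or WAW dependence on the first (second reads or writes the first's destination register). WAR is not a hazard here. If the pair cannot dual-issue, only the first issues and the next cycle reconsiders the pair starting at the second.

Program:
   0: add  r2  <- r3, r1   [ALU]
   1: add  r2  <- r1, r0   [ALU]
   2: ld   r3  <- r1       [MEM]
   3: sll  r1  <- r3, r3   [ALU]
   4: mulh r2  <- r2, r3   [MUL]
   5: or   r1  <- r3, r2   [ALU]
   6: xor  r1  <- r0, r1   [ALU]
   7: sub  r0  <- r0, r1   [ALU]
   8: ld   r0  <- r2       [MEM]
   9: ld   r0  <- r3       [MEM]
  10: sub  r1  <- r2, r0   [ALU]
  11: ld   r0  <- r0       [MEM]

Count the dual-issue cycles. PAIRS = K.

  cy0 -> i0 (add.ALU) WAW r2
  cy1 -> i1/i2 (add.ALU ld.MEM) pair
  cy2 -> i3/i4 (sll.ALU mulh.MUL) pair
  cy3 -> i5 (or.ALU) RAW+WAW r1
  cy4 -> i6 (xor.ALU) RAW r1
  cy5 -> i7 (sub.ALU) WAW r0
  cy6 -> i8 (ld.MEM) no-port MEM/MEM
  cy7 -> i9 (ld.MEM) RAW r0
  cy8 -> i10/i11 (sub.ALU ld.MEM) pair

PAIRS = 3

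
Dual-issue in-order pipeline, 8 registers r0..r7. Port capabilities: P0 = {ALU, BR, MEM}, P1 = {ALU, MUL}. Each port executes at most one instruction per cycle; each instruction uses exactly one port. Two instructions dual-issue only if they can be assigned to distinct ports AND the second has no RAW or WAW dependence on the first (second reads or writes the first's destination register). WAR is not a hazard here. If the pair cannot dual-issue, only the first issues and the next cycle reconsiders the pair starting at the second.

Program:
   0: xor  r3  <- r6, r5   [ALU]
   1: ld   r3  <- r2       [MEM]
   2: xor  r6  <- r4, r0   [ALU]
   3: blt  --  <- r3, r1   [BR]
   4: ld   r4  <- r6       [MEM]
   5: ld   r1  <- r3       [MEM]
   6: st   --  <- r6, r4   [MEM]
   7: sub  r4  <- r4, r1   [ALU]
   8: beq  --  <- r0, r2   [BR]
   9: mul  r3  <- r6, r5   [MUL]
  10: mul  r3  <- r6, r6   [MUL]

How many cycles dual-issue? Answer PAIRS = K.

PAIRS = 3

c0: i0 xor.ALU  WAW r3
c1: i1/i2 ld.MEM;xor.ALU  dual
c2: i3 blt.BR  no-port BR/MEM
c3: i4 ld.MEM  no-port MEM/MEM
c4: i5 ld.MEM  no-port MEM/MEM
c5: i6/i7 st.MEM;sub.ALU  dual
c6: i8/i9 beq.BR;mul.MUL  dual
c7: i10 mul.MUL  tail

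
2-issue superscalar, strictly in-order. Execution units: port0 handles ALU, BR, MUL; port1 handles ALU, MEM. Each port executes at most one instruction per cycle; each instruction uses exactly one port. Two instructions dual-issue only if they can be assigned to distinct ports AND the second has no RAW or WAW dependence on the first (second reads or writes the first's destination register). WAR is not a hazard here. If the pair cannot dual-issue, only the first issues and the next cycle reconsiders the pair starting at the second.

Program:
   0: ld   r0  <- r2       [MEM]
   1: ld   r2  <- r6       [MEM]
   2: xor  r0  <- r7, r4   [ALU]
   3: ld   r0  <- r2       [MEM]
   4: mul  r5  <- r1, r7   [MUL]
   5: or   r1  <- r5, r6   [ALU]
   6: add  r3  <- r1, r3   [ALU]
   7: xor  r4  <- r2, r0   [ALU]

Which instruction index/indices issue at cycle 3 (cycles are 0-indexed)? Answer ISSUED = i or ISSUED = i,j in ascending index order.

0. ld.MEM @i0  | no-port MEM/MEM
1. ld.MEM/xor.ALU @i1,i2  | 2-wide
2. ld.MEM/mul.MUL @i3,i4  | 2-wide
3. or.ALU @i5  | RAW r1
4. add.ALU/xor.ALU @i6,i7  | 2-wide

ISSUED = 5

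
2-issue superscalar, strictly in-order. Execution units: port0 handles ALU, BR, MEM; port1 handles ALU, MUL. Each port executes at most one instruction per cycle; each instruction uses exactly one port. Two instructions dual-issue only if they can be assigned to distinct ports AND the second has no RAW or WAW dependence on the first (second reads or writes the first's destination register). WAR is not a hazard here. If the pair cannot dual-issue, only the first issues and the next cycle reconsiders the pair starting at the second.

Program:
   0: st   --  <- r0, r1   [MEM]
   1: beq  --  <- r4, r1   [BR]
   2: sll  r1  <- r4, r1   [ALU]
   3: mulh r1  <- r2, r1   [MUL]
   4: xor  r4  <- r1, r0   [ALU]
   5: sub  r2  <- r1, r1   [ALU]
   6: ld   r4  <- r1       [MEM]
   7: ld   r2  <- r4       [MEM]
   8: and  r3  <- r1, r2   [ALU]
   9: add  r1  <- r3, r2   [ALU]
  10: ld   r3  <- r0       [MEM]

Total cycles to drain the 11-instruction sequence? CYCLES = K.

CYCLES = 8

[0] i0  st.MEM  -- no-port MEM/BR
[1] i1+i2  beq.BR/sll.ALU  -- 2-wide
[2] i3  mulh.MUL  -- RAW r1
[3] i4+i5  xor.ALU/sub.ALU  -- 2-wide
[4] i6  ld.MEM  -- no-port MEM/MEM
[5] i7  ld.MEM  -- RAW r2
[6] i8  and.ALU  -- RAW r3
[7] i9+i10  add.ALU/ld.MEM  -- 2-wide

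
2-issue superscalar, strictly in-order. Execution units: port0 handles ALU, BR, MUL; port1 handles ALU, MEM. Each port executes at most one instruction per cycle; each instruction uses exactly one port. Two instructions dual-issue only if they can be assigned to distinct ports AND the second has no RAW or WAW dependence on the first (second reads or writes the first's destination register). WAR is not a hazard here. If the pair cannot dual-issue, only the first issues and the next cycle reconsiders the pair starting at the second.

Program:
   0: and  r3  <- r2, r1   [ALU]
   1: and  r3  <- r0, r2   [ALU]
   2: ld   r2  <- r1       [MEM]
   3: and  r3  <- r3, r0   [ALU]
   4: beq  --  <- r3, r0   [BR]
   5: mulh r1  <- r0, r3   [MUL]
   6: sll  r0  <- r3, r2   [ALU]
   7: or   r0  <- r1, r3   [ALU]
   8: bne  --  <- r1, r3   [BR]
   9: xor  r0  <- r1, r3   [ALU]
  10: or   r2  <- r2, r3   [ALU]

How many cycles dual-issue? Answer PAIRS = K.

PAIRS = 4

#0 head=0: and i0 WAW r3
#1 head=1: and ld i1+i2 dual
#2 head=3: and i3 RAW r3
#3 head=4: beq i4 no-port BR/MUL
#4 head=5: mulh sll i5+i6 dual
#5 head=7: or bne i7+i8 dual
#6 head=9: xor or i9+i10 dual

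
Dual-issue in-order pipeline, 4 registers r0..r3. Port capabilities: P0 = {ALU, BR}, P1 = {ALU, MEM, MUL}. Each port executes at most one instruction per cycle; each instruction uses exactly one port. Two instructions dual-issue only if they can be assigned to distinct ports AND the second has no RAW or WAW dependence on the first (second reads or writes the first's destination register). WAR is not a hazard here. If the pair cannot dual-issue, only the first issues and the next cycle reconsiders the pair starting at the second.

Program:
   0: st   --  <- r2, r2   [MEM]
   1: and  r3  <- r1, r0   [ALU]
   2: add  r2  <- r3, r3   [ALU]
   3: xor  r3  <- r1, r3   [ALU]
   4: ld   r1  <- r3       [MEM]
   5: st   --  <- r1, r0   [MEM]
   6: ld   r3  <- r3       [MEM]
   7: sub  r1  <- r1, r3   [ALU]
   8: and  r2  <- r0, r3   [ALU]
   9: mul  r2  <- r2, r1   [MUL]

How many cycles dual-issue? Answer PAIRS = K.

PAIRS = 3

0. st and @i0+i1  | pair
1. add xor @i2+i3  | pair
2. ld @i4  | no-port MEM/MEM
3. st @i5  | no-port MEM/MEM
4. ld @i6  | RAW r3
5. sub and @i7+i8  | pair
6. mul @i9  | tail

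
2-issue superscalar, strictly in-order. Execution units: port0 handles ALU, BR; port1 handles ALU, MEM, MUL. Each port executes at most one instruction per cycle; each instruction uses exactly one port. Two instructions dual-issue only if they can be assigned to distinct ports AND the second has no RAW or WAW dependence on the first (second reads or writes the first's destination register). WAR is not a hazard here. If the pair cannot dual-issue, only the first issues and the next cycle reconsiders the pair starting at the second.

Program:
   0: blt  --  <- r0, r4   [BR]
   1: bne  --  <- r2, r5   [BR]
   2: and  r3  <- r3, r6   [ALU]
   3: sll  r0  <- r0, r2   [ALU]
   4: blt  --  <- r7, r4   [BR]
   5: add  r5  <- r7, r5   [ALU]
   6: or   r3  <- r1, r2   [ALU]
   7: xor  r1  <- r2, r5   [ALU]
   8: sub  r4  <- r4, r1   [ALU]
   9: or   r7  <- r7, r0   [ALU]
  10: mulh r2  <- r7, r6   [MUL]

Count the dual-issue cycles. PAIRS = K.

PAIRS = 4

[0] i0  blt.BR  -- no-port BR/BR
[1] i1&i2  bne.BR;and.ALU  -- pair
[2] i3&i4  sll.ALU;blt.BR  -- pair
[3] i5&i6  add.ALU;or.ALU  -- pair
[4] i7  xor.ALU  -- RAW r1
[5] i8&i9  sub.ALU;or.ALU  -- pair
[6] i10  mulh.MUL  -- tail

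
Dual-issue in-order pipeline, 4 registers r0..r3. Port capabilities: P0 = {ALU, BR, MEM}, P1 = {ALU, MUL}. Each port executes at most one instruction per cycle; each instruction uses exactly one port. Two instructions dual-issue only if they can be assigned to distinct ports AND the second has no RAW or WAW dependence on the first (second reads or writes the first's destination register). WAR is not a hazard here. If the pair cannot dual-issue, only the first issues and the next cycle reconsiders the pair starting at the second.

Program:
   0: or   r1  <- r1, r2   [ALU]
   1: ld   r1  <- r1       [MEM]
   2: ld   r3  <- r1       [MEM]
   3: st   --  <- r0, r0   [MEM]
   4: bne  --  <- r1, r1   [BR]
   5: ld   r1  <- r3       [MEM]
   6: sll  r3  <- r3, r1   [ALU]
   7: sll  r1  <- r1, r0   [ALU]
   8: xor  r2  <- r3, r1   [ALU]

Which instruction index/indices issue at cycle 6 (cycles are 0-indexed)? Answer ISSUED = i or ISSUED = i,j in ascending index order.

ISSUED = 6,7

[0] i0  or.ALU  -- RAW+WAW r1
[1] i1  ld.MEM  -- no-port MEM/MEM
[2] i2  ld.MEM  -- no-port MEM/MEM
[3] i3  st.MEM  -- no-port MEM/BR
[4] i4  bne.BR  -- no-port BR/MEM
[5] i5  ld.MEM  -- RAW r1
[6] i6+i7  sll.ALU+sll.ALU  -- 2-wide
[7] i8  xor.ALU  -- tail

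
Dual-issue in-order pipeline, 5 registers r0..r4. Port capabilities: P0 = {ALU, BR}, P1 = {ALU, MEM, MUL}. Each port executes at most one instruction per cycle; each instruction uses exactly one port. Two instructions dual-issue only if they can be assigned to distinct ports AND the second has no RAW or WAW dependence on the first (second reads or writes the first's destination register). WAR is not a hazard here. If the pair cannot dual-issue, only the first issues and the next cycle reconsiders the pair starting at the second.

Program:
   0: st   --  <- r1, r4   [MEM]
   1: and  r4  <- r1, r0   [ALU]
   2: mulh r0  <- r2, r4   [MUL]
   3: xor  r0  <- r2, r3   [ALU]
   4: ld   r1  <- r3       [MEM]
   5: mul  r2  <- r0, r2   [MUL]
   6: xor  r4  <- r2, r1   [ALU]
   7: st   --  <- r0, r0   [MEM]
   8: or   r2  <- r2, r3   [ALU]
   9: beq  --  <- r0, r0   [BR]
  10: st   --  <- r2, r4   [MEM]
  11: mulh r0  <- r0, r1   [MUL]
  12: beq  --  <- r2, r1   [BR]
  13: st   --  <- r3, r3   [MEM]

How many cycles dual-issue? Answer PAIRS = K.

c0: i0,i1 st+and  2-wide
c1: i2 mulh  WAW r0
c2: i3,i4 xor+ld  2-wide
c3: i5 mul  RAW r2
c4: i6,i7 xor+st  2-wide
c5: i8,i9 or+beq  2-wide
c6: i10 st  no-port MEM/MUL
c7: i11,i12 mulh+beq  2-wide
c8: i13 st  tail

PAIRS = 5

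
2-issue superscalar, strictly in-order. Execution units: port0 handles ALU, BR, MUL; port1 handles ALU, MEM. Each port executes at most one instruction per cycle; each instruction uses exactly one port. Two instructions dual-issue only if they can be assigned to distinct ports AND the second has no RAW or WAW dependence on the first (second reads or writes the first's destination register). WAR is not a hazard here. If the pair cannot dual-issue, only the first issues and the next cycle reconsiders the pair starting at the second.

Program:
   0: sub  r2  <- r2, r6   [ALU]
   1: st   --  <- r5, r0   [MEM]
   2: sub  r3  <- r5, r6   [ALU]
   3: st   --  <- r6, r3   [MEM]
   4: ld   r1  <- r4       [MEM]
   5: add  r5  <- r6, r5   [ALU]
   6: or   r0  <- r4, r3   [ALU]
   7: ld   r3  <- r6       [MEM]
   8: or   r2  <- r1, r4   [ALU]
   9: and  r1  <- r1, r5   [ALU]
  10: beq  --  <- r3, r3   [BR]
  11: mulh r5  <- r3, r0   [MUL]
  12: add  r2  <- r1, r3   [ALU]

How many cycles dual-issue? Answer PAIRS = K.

PAIRS = 5

t=0 i0,i1:sub+st ; 2-wide
t=1 i2:sub ; RAW r3
t=2 i3:st ; no-port MEM/MEM
t=3 i4,i5:ld+add ; 2-wide
t=4 i6,i7:or+ld ; 2-wide
t=5 i8,i9:or+and ; 2-wide
t=6 i10:beq ; no-port BR/MUL
t=7 i11,i12:mulh+add ; 2-wide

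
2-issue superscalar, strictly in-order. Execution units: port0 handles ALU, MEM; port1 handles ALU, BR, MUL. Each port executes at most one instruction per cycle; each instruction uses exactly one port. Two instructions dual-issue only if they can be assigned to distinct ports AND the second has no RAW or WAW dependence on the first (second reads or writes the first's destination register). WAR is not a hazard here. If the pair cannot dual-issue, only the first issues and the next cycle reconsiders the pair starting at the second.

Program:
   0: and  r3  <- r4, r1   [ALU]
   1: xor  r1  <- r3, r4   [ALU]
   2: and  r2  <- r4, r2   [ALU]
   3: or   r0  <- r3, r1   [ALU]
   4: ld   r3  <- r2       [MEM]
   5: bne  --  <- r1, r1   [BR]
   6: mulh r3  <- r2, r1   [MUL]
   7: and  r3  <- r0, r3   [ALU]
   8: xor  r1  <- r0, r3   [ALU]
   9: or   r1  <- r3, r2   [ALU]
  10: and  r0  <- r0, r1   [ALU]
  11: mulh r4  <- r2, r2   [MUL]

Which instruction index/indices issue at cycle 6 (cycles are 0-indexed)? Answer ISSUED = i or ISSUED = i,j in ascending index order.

ISSUED = 8

  cy0 -> i0 (and.ALU) RAW r3
  cy1 -> i1+i2 (xor.ALU/and.ALU) dual
  cy2 -> i3+i4 (or.ALU/ld.MEM) dual
  cy3 -> i5 (bne.BR) no-port BR/MUL
  cy4 -> i6 (mulh.MUL) RAW+WAW r3
  cy5 -> i7 (and.ALU) RAW r3
  cy6 -> i8 (xor.ALU) WAW r1
  cy7 -> i9 (or.ALU) RAW r1
  cy8 -> i10+i11 (and.ALU/mulh.MUL) dual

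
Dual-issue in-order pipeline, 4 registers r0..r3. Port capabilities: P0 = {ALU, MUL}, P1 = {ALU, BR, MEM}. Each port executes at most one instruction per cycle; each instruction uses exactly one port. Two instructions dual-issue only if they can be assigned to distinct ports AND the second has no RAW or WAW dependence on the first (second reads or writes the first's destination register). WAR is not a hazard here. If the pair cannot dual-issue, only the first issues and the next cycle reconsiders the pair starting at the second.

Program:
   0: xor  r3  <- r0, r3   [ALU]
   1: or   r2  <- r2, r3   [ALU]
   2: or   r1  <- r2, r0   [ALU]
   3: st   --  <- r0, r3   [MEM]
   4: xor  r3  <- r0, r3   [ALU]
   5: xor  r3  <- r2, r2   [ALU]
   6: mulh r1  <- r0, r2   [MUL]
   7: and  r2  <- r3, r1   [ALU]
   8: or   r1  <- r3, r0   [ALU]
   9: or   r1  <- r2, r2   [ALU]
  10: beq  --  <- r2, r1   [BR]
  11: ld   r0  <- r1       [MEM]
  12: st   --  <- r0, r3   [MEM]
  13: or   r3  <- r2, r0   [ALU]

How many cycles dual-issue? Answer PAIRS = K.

PAIRS = 4

  cy0 -> i0 (xor) RAW r3
  cy1 -> i1 (or) RAW r2
  cy2 -> i2&i3 (or/st) 2-wide
  cy3 -> i4 (xor) WAW r3
  cy4 -> i5&i6 (xor/mulh) 2-wide
  cy5 -> i7&i8 (and/or) 2-wide
  cy6 -> i9 (or) RAW r1
  cy7 -> i10 (beq) no-port BR/MEM
  cy8 -> i11 (ld) no-port MEM/MEM
  cy9 -> i12&i13 (st/or) 2-wide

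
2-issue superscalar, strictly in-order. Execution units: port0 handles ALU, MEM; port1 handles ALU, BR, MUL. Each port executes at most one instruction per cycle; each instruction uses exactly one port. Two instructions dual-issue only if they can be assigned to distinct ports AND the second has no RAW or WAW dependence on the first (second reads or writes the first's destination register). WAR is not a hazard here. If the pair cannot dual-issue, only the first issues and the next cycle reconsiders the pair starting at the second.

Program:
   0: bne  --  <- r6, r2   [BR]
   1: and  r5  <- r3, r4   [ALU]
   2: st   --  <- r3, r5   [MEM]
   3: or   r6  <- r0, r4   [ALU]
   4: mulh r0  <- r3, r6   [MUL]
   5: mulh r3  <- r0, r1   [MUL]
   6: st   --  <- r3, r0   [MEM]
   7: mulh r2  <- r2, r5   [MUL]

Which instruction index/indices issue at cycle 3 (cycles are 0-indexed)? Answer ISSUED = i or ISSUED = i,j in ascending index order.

ISSUED = 5

  cy0 -> i0&i1 (bne/and) pair
  cy1 -> i2&i3 (st/or) pair
  cy2 -> i4 (mulh) no-port MUL/MUL
  cy3 -> i5 (mulh) RAW r3
  cy4 -> i6&i7 (st/mulh) pair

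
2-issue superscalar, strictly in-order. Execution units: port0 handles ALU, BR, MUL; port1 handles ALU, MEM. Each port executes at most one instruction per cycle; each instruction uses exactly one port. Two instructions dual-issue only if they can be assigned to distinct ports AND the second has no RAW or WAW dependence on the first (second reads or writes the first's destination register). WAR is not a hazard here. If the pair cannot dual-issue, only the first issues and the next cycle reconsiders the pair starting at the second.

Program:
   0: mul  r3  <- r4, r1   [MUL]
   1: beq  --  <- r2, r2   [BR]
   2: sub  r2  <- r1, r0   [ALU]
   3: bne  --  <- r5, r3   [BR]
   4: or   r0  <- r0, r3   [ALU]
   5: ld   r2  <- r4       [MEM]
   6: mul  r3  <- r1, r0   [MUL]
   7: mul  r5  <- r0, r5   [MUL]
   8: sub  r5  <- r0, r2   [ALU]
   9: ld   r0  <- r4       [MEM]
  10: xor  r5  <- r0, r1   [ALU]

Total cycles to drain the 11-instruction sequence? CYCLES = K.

CYCLES = 7

t=0 i0:mul.MUL ; no-port MUL/BR
t=1 i1+i2:beq.BR/sub.ALU ; pair
t=2 i3+i4:bne.BR/or.ALU ; pair
t=3 i5+i6:ld.MEM/mul.MUL ; pair
t=4 i7:mul.MUL ; WAW r5
t=5 i8+i9:sub.ALU/ld.MEM ; pair
t=6 i10:xor.ALU ; tail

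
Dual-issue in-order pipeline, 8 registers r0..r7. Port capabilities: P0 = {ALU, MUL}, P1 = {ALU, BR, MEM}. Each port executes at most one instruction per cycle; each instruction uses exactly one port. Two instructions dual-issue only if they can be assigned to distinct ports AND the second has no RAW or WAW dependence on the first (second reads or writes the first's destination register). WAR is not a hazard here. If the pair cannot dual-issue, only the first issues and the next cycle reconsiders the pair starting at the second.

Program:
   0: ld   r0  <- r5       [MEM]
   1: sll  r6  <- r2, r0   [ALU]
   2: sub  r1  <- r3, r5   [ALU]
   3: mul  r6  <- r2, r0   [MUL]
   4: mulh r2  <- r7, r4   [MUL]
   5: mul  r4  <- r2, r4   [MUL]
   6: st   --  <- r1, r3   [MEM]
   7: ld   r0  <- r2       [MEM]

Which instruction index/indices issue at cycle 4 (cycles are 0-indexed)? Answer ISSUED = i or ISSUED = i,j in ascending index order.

t=0 i0:ld.MEM ; RAW r0
t=1 i1/i2:sll.ALU;sub.ALU ; dual
t=2 i3:mul.MUL ; no-port MUL/MUL
t=3 i4:mulh.MUL ; no-port MUL/MUL
t=4 i5/i6:mul.MUL;st.MEM ; dual
t=5 i7:ld.MEM ; tail

ISSUED = 5,6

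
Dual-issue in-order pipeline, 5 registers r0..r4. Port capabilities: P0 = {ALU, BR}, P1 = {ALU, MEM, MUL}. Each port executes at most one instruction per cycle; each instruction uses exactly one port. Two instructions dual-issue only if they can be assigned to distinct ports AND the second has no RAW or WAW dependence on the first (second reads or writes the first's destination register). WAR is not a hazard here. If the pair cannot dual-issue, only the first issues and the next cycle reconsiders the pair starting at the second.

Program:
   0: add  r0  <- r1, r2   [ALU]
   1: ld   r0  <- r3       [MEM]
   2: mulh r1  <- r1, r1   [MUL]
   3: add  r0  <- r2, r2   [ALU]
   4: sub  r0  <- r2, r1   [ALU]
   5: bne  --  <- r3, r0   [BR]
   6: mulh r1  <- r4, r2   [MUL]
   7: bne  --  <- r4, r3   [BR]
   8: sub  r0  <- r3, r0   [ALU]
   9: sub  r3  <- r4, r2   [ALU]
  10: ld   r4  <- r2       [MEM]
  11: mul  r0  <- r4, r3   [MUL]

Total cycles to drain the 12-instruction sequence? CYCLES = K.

CYCLES = 8

0. add @i0  | WAW r0
1. ld @i1  | no-port MEM/MUL
2. mulh;add @i2&i3  | pair
3. sub @i4  | RAW r0
4. bne;mulh @i5&i6  | pair
5. bne;sub @i7&i8  | pair
6. sub;ld @i9&i10  | pair
7. mul @i11  | tail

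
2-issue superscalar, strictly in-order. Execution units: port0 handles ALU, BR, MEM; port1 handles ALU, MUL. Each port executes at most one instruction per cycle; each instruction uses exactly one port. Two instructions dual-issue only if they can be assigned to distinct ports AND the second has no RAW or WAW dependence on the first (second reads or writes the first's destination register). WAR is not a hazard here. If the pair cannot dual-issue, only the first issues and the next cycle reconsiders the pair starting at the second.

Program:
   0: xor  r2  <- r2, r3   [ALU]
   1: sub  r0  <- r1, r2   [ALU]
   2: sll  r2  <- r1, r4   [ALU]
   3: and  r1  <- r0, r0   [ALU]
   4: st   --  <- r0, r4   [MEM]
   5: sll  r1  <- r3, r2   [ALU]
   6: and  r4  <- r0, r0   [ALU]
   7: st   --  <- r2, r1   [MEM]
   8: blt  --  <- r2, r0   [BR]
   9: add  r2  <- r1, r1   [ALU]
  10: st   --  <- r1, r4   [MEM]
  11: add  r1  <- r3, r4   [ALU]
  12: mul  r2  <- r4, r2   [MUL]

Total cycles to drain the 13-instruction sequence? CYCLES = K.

CYCLES = 8

#0 head=0: xor i0 RAW r2
#1 head=1: sub;sll i1&i2 dual
#2 head=3: and;st i3&i4 dual
#3 head=5: sll;and i5&i6 dual
#4 head=7: st i7 no-port MEM/BR
#5 head=8: blt;add i8&i9 dual
#6 head=10: st;add i10&i11 dual
#7 head=12: mul i12 tail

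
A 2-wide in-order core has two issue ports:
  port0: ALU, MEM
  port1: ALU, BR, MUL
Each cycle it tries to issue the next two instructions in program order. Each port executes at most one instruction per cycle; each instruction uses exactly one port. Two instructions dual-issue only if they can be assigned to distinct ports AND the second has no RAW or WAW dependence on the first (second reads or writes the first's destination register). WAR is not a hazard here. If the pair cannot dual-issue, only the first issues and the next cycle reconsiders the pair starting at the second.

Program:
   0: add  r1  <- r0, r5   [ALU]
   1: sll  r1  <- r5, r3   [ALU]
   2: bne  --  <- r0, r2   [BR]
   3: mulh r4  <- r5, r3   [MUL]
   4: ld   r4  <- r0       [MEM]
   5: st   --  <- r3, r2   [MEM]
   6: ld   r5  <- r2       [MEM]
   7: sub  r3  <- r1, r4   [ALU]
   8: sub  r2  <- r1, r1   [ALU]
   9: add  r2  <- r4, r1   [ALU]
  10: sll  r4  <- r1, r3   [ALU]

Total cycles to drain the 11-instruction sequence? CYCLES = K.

0. add @i0  | WAW r1
1. sll bne @i1+i2  | 2-wide
2. mulh @i3  | WAW r4
3. ld @i4  | no-port MEM/MEM
4. st @i5  | no-port MEM/MEM
5. ld sub @i6+i7  | 2-wide
6. sub @i8  | WAW r2
7. add sll @i9+i10  | 2-wide

CYCLES = 8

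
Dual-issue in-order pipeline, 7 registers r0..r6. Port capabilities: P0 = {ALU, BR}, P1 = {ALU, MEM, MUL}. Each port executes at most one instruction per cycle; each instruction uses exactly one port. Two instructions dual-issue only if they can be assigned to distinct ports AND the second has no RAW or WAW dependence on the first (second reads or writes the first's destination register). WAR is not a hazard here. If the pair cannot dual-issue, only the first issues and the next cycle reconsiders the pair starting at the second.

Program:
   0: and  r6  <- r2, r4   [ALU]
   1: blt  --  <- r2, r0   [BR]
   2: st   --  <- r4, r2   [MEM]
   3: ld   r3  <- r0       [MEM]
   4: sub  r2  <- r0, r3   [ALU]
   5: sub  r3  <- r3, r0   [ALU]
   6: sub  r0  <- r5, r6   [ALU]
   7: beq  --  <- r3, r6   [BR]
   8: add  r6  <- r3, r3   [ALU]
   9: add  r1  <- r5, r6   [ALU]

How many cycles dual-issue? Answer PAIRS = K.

0. and.ALU+blt.BR @i0&i1  | dual
1. st.MEM @i2  | no-port MEM/MEM
2. ld.MEM @i3  | RAW r3
3. sub.ALU+sub.ALU @i4&i5  | dual
4. sub.ALU+beq.BR @i6&i7  | dual
5. add.ALU @i8  | RAW r6
6. add.ALU @i9  | tail

PAIRS = 3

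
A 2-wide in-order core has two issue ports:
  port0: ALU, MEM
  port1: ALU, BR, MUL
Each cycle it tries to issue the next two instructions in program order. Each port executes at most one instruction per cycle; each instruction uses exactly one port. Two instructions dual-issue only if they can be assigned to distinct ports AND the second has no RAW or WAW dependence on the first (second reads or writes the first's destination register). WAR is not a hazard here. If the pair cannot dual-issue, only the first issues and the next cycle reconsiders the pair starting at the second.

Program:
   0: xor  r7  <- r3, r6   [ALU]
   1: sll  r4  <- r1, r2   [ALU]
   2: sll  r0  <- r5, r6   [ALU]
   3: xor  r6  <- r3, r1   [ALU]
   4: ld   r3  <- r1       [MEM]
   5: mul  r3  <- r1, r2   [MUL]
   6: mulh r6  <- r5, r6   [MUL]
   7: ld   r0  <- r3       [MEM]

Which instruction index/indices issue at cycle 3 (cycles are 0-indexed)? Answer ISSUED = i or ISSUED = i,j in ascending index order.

0. xor.ALU;sll.ALU @i0+i1  | pair
1. sll.ALU;xor.ALU @i2+i3  | pair
2. ld.MEM @i4  | WAW r3
3. mul.MUL @i5  | no-port MUL/MUL
4. mulh.MUL;ld.MEM @i6+i7  | pair

ISSUED = 5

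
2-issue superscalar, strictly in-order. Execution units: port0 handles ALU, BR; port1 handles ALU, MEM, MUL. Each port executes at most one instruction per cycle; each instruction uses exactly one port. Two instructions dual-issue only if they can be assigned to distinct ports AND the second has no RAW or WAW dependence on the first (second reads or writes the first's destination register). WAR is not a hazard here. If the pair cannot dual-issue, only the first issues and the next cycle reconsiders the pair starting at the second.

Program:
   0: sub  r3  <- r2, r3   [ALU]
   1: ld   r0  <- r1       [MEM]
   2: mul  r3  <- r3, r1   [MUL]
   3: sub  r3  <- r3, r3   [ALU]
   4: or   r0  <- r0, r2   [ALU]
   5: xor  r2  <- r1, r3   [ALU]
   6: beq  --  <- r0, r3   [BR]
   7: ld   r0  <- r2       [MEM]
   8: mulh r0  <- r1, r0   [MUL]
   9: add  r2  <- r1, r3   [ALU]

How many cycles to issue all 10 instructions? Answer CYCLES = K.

CYCLES = 6

[0] i0&i1  sub.ALU+ld.MEM  -- 2-wide
[1] i2  mul.MUL  -- RAW+WAW r3
[2] i3&i4  sub.ALU+or.ALU  -- 2-wide
[3] i5&i6  xor.ALU+beq.BR  -- 2-wide
[4] i7  ld.MEM  -- no-port MEM/MUL
[5] i8&i9  mulh.MUL+add.ALU  -- 2-wide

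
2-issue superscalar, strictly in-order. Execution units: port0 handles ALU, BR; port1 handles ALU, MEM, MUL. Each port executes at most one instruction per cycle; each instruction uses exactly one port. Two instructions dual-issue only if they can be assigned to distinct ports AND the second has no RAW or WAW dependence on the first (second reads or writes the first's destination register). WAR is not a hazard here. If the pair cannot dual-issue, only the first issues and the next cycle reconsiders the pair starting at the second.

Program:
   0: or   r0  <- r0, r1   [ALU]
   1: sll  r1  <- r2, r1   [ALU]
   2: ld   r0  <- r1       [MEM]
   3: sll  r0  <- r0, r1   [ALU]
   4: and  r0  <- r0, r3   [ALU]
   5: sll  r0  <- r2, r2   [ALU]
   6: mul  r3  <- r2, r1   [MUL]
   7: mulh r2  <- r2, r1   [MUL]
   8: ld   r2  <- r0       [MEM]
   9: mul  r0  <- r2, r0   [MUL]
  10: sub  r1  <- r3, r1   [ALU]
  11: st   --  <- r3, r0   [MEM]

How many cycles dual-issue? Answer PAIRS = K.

PAIRS = 3

[0] i0+i1  or;sll  -- pair
[1] i2  ld  -- RAW+WAW r0
[2] i3  sll  -- RAW+WAW r0
[3] i4  and  -- WAW r0
[4] i5+i6  sll;mul  -- pair
[5] i7  mulh  -- no-port MUL/MEM
[6] i8  ld  -- no-port MEM/MUL
[7] i9+i10  mul;sub  -- pair
[8] i11  st  -- tail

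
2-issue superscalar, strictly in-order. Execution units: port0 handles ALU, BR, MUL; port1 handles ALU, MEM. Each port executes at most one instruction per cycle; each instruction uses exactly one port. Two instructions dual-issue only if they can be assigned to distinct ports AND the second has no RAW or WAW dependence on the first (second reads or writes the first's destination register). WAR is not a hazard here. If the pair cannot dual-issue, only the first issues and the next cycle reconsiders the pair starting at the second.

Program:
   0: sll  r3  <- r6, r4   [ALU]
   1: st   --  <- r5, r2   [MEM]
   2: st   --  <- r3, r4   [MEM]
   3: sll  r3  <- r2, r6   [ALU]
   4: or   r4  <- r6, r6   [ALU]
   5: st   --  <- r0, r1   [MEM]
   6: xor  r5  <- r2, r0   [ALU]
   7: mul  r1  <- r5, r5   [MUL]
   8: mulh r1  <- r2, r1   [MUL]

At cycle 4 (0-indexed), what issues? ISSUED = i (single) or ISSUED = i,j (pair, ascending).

ISSUED = 7

  cy0 -> i0,i1 (sll.ALU+st.MEM) 2-wide
  cy1 -> i2,i3 (st.MEM+sll.ALU) 2-wide
  cy2 -> i4,i5 (or.ALU+st.MEM) 2-wide
  cy3 -> i6 (xor.ALU) RAW r5
  cy4 -> i7 (mul.MUL) no-port MUL/MUL
  cy5 -> i8 (mulh.MUL) tail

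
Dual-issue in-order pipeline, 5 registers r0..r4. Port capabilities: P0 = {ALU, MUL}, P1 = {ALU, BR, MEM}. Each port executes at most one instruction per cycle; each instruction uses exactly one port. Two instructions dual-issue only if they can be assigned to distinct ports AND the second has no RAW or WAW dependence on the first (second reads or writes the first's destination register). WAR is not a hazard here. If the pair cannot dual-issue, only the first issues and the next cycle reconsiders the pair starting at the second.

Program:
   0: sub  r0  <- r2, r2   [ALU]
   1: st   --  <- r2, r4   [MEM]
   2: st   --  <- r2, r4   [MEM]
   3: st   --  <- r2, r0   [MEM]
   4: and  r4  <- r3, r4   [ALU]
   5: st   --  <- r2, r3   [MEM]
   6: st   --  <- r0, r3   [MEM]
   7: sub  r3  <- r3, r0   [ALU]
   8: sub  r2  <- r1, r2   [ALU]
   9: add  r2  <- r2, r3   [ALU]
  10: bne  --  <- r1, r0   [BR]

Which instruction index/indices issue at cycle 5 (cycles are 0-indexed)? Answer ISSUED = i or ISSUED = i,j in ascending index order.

ISSUED = 8

0. sub.ALU+st.MEM @i0&i1  | dual
1. st.MEM @i2  | no-port MEM/MEM
2. st.MEM+and.ALU @i3&i4  | dual
3. st.MEM @i5  | no-port MEM/MEM
4. st.MEM+sub.ALU @i6&i7  | dual
5. sub.ALU @i8  | RAW+WAW r2
6. add.ALU+bne.BR @i9&i10  | dual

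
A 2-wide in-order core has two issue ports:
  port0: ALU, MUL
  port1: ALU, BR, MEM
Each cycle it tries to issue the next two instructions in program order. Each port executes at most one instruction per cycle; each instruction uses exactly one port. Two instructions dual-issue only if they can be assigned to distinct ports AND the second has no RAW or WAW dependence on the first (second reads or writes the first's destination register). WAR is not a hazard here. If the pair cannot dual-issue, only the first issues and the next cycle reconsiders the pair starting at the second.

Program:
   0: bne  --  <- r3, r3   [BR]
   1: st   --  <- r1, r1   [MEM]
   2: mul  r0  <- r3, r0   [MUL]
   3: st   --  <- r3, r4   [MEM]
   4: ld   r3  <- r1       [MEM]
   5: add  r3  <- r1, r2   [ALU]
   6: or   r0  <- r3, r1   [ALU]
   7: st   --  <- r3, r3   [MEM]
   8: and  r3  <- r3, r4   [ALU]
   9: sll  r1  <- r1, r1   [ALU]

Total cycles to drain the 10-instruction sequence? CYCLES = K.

CYCLES = 7

  cy0 -> i0 (bne.BR) no-port BR/MEM
  cy1 -> i1+i2 (st.MEM mul.MUL) pair
  cy2 -> i3 (st.MEM) no-port MEM/MEM
  cy3 -> i4 (ld.MEM) WAW r3
  cy4 -> i5 (add.ALU) RAW r3
  cy5 -> i6+i7 (or.ALU st.MEM) pair
  cy6 -> i8+i9 (and.ALU sll.ALU) pair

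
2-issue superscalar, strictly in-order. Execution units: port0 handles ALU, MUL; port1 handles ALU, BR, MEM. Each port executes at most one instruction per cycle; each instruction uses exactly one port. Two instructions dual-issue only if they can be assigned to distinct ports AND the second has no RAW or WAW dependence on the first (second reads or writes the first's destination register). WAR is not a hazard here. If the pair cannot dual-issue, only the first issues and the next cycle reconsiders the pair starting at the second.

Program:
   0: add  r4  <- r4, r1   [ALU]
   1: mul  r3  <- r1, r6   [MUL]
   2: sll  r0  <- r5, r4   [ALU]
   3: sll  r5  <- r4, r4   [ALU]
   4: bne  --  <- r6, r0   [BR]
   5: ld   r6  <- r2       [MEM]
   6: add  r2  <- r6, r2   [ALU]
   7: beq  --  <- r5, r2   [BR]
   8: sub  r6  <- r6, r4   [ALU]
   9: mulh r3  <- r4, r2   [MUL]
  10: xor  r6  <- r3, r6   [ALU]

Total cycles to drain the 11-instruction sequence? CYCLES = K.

CYCLES = 8

[0] i0,i1  add.ALU/mul.MUL  -- pair
[1] i2,i3  sll.ALU/sll.ALU  -- pair
[2] i4  bne.BR  -- no-port BR/MEM
[3] i5  ld.MEM  -- RAW r6
[4] i6  add.ALU  -- RAW r2
[5] i7,i8  beq.BR/sub.ALU  -- pair
[6] i9  mulh.MUL  -- RAW r3
[7] i10  xor.ALU  -- tail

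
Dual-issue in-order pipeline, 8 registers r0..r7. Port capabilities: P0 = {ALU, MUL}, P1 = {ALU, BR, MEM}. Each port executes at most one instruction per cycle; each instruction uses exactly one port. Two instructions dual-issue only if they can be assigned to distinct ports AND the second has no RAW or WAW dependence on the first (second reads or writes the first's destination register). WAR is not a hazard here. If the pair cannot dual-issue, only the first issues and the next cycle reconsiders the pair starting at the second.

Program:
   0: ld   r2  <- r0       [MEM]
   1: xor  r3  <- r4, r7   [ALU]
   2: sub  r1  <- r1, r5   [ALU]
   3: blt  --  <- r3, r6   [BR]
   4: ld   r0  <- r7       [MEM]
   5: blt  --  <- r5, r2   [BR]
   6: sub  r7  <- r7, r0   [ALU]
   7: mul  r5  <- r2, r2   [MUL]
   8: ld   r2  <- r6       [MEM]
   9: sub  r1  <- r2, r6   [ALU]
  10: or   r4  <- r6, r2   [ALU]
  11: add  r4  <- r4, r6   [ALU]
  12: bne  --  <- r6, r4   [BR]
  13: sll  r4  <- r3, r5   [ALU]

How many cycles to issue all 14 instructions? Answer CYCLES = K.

CYCLES = 8

t=0 i0+i1:ld.MEM/xor.ALU ; dual
t=1 i2+i3:sub.ALU/blt.BR ; dual
t=2 i4:ld.MEM ; no-port MEM/BR
t=3 i5+i6:blt.BR/sub.ALU ; dual
t=4 i7+i8:mul.MUL/ld.MEM ; dual
t=5 i9+i10:sub.ALU/or.ALU ; dual
t=6 i11:add.ALU ; RAW r4
t=7 i12+i13:bne.BR/sll.ALU ; dual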